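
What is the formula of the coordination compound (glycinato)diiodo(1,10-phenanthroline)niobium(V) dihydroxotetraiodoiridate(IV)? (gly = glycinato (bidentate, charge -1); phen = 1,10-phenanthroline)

Cation [Nb…]: ligand charges -3, Nb(V) ⇒ ion charge 2+.
Anion [Ir…]: ligand charges -6, Ir(IV) ⇒ ion charge 2−.
One 2+ cation balances one 2− anion.

[Nb(gly)I2(phen)][IrI4(OH)2]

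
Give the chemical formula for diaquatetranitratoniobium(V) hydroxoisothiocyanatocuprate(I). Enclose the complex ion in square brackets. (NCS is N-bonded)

[Nb(H2O)2(NO3)4][Cu(NCS)(OH)]

Cation [Nb…]: ligand charges -4, Nb(V) ⇒ ion charge 1+.
Anion [Cu…]: ligand charges -2, Cu(I) ⇒ ion charge 1−.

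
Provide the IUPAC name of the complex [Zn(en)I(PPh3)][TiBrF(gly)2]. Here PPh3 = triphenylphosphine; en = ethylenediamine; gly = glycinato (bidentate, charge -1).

(ethylenediamine)iodo(triphenylphosphine)zinc(II) bromofluorobis(glycinato)titanate(III)

Both ions are complex: the cation is named first with the plain metal name, the anion second with the -ate form; each ion's ligands are alphabetised independently.
Zinc is always +2 in its complexes; the cation's ligand charges sum to -1, so the complex cation is 1+.
A 1:1 salt means the anion carries the equal and opposite charge, 1−.
Anion: ligand charges sum to -4; for the ion to be 1−, Ti = +3.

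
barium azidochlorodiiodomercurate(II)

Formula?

Ligands: 2 iodo (I, -1), 1 azido (N3, -1), 1 chloro (Cl, -1). Ligand charge sum = -4.
Charge balance with barium (+2) requires 1 complex ion per 1 barium.

Ba[HgClI2(N3)]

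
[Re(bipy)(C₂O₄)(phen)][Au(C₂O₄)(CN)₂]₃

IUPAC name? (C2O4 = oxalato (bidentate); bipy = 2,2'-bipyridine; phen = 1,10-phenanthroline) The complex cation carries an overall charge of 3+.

Both ions are complex: the cation is named first with the plain metal name, the anion second with the -ate form; each ion's ligands are alphabetised independently.
The complex cation is given as 3+; its ligand charges sum to -2, so Re = +5.
With 3 anions per cation, each anion must be 3/3 = 1−.
Anion: ligand charges sum to -4; for the ion to be 1−, Au = +3.

(2,2'-bipyridine)oxalato(1,10-phenanthroline)rhenium(V) dicyanooxalatoaurate(III)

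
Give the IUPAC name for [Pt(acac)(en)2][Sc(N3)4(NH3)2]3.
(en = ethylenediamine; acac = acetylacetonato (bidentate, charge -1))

(acetylacetonato)bis(ethylenediamine)platinum(IV) diamminetetraazidoscandate(III)

Scandium is always +3 in its complexes; the anion's ligand charges sum to -4, so the complex anion is 1−.
With 3 anions per cation, the cation must be 3×1 = 3+.
Cation: ligand charges sum to -1; for the ion to be 3+, Pt = +4.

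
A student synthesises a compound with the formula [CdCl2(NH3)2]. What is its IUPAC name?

diamminedichlorocadmium(II)

There is no counter-ion, so the complex is neutral overall.
Ligand charges: 2×chloro (-1 each), 2×ammine (neutral); total -2. So Cd + (-2) = 0, giving Cd = +2.
Ligands are named alphabetically: ammine before chloro.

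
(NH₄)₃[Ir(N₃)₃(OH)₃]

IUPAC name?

ammonium triazidotrihydroxoiridate(III)

The 3 ammonium counter-ions carry a total charge of +3, so each complex ion is 3−.
Ligand charges: 3×hydroxo (-1 each), 3×azido (-1 each); total -6. So Ir + (-6) = 3−, giving Ir = +3.
The complex ion is anionic, so iridium takes the -ate form iridate(III).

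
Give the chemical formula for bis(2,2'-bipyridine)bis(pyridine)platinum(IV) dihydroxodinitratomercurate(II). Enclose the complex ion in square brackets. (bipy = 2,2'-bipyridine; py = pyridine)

[Pt(bipy)2(py)2][Hg(NO3)2(OH)2]2

Cation [Pt…]: ligand charges 0, Pt(IV) ⇒ ion charge 4+.
Anion [Hg…]: ligand charges -4, Hg(II) ⇒ ion charge 2−.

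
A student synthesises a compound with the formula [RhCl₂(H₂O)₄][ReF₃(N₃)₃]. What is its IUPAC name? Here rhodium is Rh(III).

tetraaquadichlororhodium(III) triazidotrifluororhenate(V)

Rh is given as +3; the cation's ligand charges sum to -2, so the complex cation is 1+.
A 1:1 salt means the anion carries the equal and opposite charge, 1−.
Anion: ligand charges sum to -6; for the ion to be 1−, Re = +5.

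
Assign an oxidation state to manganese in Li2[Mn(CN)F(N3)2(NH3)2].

2 lithium outside the brackets (+1 each) → the complex ion is 2−.
Ligand charges: 2×N3 = -2; 1×CN = -1; 1×F = -1; 2×NH3 neutral; sum -4.
Mn + (-4) = 2− ⇒ Mn is +2.

+2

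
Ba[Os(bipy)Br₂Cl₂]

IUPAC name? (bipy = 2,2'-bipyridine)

The 1 barium counter-ion carries a total charge of +2, so each complex ion is 2−.
Ligand charges: 1×2,2'-bipyridine (neutral), 2×bromo (-1 each), 2×chloro (-1 each); total -4. So Os + (-4) = 2−, giving Os = +2.
Ligands are named alphabetically: bipyridine before bromo before chloro.
The complex ion is anionic, so osmium takes the -ate form osmate(II).

barium (2,2'-bipyridine)dibromodichloroosmate(II)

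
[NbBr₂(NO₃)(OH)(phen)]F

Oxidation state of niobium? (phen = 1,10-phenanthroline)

+5

1 fluoride outside the brackets (-1 each) → the complex ion is 1+.
Ligand charges: 1×OH = -1; 1×phen neutral; 1×NO3 = -1; 2×Br = -2; sum -4.
Nb + (-4) = 1+ ⇒ Nb is +5.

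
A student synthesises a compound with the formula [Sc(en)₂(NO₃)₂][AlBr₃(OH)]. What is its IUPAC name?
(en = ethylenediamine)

Scandium is always +3 in its complexes; the cation's ligand charges sum to -2, so the complex cation is 1+.
A 1:1 salt means the anion carries the equal and opposite charge, 1−.
Anion: ligand charges sum to -4; for the ion to be 1−, Al = +3.

bis(ethylenediamine)dinitratoscandium(III) tribromohydroxoaluminate(III)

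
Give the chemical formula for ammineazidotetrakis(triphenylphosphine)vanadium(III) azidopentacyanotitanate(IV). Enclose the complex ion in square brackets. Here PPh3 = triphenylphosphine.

Cation [V…]: ligand charges -1, V(III) ⇒ ion charge 2+.
Anion [Ti…]: ligand charges -6, Ti(IV) ⇒ ion charge 2−.

[V(N3)(NH3)(PPh3)4][Ti(CN)5(N3)]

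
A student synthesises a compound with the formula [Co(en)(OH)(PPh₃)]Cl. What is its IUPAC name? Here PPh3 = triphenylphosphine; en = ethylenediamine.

The 1 chloride counter-ion carries a total charge of -1, so each complex ion is 1+.
Ligand charges: 1×triphenylphosphine (neutral), 1×ethylenediamine (neutral), 1×hydroxo (-1 each); total -1. So Co + (-1) = 1+, giving Co = +2.
Ligands are named alphabetically: ethylenediamine before hydroxo before triphenylphosphine.

(ethylenediamine)hydroxo(triphenylphosphine)cobalt(II) chloride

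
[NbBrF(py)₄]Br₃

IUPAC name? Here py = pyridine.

bromofluorotetrakis(pyridine)niobium(V) bromide

The 3 bromide counter-ions carry a total charge of -3, so each complex ion is 3+.
Ligand charges: 1×fluoro (-1 each), 4×pyridine (neutral), 1×bromo (-1 each); total -2. So Nb + (-2) = 3+, giving Nb = +5.
Ligands are named alphabetically: bromo before fluoro before pyridine.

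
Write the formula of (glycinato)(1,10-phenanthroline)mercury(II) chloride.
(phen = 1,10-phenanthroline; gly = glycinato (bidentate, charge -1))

Ligands: 1 1,10-phenanthroline (phen, neutral), 1 glycinato (gly, -1). Ligand charge sum = -1.
Charge balance with chloride (-1) requires 1 complex ion per 1 chloride.

[Hg(gly)(phen)]Cl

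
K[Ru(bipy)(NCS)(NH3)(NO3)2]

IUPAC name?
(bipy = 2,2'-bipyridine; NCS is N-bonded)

potassium ammine(2,2'-bipyridine)isothiocyanatodinitratoruthenate(II)

The 1 potassium counter-ion carries a total charge of +1, so each complex ion is 1−.
Ligand charges: 1×ammine (neutral), 1×2,2'-bipyridine (neutral), 1×isothiocyanato (-1 each), 2×nitrato (-1 each); total -3. So Ru + (-3) = 1−, giving Ru = +2.
The complex ion is anionic, so ruthenium takes the -ate form ruthenate(II).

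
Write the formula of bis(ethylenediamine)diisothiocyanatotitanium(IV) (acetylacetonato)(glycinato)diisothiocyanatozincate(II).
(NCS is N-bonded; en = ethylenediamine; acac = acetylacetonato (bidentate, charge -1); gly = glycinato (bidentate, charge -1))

[Ti(en)2(NCS)2][Zn(acac)(gly)(NCS)2]

Cation [Ti…]: ligand charges -2, Ti(IV) ⇒ ion charge 2+.
Anion [Zn…]: ligand charges -4, Zn(II) ⇒ ion charge 2−.
One 2+ cation balances one 2− anion.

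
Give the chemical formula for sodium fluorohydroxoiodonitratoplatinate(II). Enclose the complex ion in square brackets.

Ligands: 1 nitrato (NO3, -1), 1 iodo (I, -1), 1 hydroxo (OH, -1), 1 fluoro (F, -1). Ligand charge sum = -4.
With Pt in oxidation state +2, the complex ion is [Pt...]^2−.
Charge balance with sodium (+1) requires 1 complex ion per 2 sodium.

Na2[PtFI(NO3)(OH)]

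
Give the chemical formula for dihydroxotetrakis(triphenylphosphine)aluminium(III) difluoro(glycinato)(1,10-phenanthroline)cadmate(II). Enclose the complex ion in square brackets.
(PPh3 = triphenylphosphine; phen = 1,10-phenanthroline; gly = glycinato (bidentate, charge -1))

[Al(OH)2(PPh3)4][CdF2(gly)(phen)]

Cation [Al…]: ligand charges -2, Al(III) ⇒ ion charge 1+.
Anion [Cd…]: ligand charges -3, Cd(II) ⇒ ion charge 1−.
One 1+ cation balances one 1− anion.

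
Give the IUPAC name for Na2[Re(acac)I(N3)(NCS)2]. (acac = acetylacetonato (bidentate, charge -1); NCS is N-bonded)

sodium (acetylacetonato)azidoiododiisothiocyanatorhenate(III)

The 2 sodium counter-ions carry a total charge of +2, so each complex ion is 2−.
Ligand charges: 1×acetylacetonato (-1 each), 2×isothiocyanato (-1 each), 1×azido (-1 each), 1×iodo (-1 each); total -5. So Re + (-5) = 2−, giving Re = +3.
The complex ion is anionic, so rhenium takes the -ate form rhenate(III).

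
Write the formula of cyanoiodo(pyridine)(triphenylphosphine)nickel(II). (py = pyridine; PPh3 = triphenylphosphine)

Ligands: 1 pyridine (py, neutral), 1 triphenylphosphine (PPh3, neutral), 1 cyano (CN, -1), 1 iodo (I, -1). Ligand charge sum = -2.
With Ni in oxidation state +2, the complex ion is [Ni...].

[Ni(CN)I(PPh3)(py)]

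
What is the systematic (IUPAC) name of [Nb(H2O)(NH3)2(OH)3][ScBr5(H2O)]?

Scandium is always +3 in its complexes; the anion's ligand charges sum to -5, so the complex anion is 2−.
A 1:1 salt means the cation carries the equal and opposite charge, 2+.
Cation: ligand charges sum to -3; for the ion to be 2+, Nb = +5.

diammineaquatrihydroxoniobium(V) aquapentabromoscandate(III)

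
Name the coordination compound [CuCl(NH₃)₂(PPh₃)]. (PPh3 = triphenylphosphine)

diamminechloro(triphenylphosphine)copper(I)

There is no counter-ion, so the complex is neutral overall.
Ligand charges: 1×chloro (-1 each), 2×ammine (neutral), 1×triphenylphosphine (neutral); total -1. So Cu + (-1) = 0, giving Cu = +1.
Ligands are named alphabetically: ammine before chloro before triphenylphosphine.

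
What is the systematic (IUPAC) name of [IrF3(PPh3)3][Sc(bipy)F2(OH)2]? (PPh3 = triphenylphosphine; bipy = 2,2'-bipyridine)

trifluorotris(triphenylphosphine)iridium(IV) (2,2'-bipyridine)difluorodihydroxoscandate(III)

Scandium is always +3 in its complexes; the anion's ligand charges sum to -4, so the complex anion is 1−.
A 1:1 salt means the cation carries the equal and opposite charge, 1+.
Cation: ligand charges sum to -3; for the ion to be 1+, Ir = +4.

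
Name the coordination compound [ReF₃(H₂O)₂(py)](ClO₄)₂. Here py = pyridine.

The 2 perchlorate counter-ions carry a total charge of -2, so each complex ion is 2+.
Ligand charges: 2×aqua (neutral), 3×fluoro (-1 each), 1×pyridine (neutral); total -3. So Re + (-3) = 2+, giving Re = +5.
Ligands are named alphabetically: aqua before fluoro before pyridine.

diaquatrifluoro(pyridine)rhenium(V) perchlorate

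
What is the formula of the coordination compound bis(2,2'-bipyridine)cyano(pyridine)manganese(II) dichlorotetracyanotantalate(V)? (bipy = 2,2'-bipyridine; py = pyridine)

Cation [Mn…]: ligand charges -1, Mn(II) ⇒ ion charge 1+.
Anion [Ta…]: ligand charges -6, Ta(V) ⇒ ion charge 1−.
One 1+ cation balances one 1− anion.

[Mn(bipy)2(CN)(py)][TaCl2(CN)4]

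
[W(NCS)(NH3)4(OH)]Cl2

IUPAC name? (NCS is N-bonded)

The 2 chloride counter-ions carry a total charge of -2, so each complex ion is 2+.
Ligand charges: 1×isothiocyanato (-1 each), 4×ammine (neutral), 1×hydroxo (-1 each); total -2. So W + (-2) = 2+, giving W = +4.
Ligands are named alphabetically: ammine before hydroxo before isothiocyanato.

tetraamminehydroxoisothiocyanatotungsten(IV) chloride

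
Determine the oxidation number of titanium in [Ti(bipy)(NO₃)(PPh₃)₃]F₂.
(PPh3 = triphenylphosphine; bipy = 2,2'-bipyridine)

+3

2 fluoride outside the brackets (-1 each) → the complex ion is 2+.
Ligand charges: 3×PPh3 neutral; 1×NO3 = -1; 1×bipy neutral; sum -1.
Ti + (-1) = 2+ ⇒ Ti is +3.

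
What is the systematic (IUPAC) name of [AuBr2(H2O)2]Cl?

diaquadibromogold(III) chloride

The 1 chloride counter-ion carries a total charge of -1, so each complex ion is 1+.
Ligand charges: 2×bromo (-1 each), 2×aqua (neutral); total -2. So Au + (-2) = 1+, giving Au = +3.
Ligands are named alphabetically: aqua before bromo.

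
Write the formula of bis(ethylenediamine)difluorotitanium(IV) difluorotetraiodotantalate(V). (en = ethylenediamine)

Cation [Ti…]: ligand charges -2, Ti(IV) ⇒ ion charge 2+.
Anion [Ta…]: ligand charges -6, Ta(V) ⇒ ion charge 1−.
One 2+ cation requires 2 of the 1− anion.

[Ti(en)2F2][TaF2I4]2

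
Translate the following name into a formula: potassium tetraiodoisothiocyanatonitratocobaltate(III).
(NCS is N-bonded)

Ligands: 4 iodo (I, -1), 1 nitrato (NO3, -1), 1 isothiocyanato (NCS, -1). Ligand charge sum = -6.
Charge balance with potassium (+1) requires 1 complex ion per 3 potassium.

K3[CoI4(NCS)(NO3)]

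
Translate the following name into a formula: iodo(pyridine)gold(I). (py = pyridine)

[AuI(py)]

Ligands: 1 pyridine (py, neutral), 1 iodo (I, -1). Ligand charge sum = -1.
With Au in oxidation state +1, the complex ion is [Au...].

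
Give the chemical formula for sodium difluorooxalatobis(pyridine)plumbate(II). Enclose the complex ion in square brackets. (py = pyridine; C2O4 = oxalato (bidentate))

Ligands: 2 pyridine (py, neutral), 1 oxalato (C2O4, -2), 2 fluoro (F, -1). Ligand charge sum = -4.
With Pb in oxidation state +2, the complex ion is [Pb...]^2−.
Charge balance with sodium (+1) requires 1 complex ion per 2 sodium.

Na2[Pb(C2O4)F2(py)2]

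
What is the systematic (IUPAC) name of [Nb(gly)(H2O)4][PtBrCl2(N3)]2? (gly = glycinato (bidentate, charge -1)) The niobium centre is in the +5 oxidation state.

Nb is given as +5; the cation's ligand charges sum to -1, so the complex cation is 4+.
With 2 anions per cation, each anion must be 4/2 = 2−.
Anion: ligand charges sum to -4; for the ion to be 2−, Pt = +2.

tetraaqua(glycinato)niobium(V) azidobromodichloroplatinate(II)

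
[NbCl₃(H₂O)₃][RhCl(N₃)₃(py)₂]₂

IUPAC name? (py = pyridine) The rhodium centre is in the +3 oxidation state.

triaquatrichloroniobium(V) triazidochlorobis(pyridine)rhodate(III)

Rh is given as +3; the anion's ligand charges sum to -4, so the complex anion is 1−.
With 2 anions per cation, the cation must be 2×1 = 2+.
Cation: ligand charges sum to -3; for the ion to be 2+, Nb = +5.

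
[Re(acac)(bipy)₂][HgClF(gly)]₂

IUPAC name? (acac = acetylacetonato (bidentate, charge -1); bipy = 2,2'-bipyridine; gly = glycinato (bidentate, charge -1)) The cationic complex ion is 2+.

Both ions are complex: the cation is named first with the plain metal name, the anion second with the -ate form; each ion's ligands are alphabetised independently.
The complex cation is given as 2+; its ligand charges sum to -1, so Re = +3.
With 2 anions per cation, each anion must be 2/2 = 1−.
Anion: ligand charges sum to -3; for the ion to be 1−, Hg = +2.

(acetylacetonato)bis(2,2'-bipyridine)rhenium(III) chlorofluoro(glycinato)mercurate(II)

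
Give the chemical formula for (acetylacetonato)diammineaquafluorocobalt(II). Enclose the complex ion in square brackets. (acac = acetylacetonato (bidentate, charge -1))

[Co(acac)F(H2O)(NH3)2]

Ligands: 1 aqua (H2O, neutral), 1 fluoro (F, -1), 1 acetylacetonato (acac, -1), 2 ammine (NH3, neutral). Ligand charge sum = -2.
With Co in oxidation state +2, the complex ion is [Co...].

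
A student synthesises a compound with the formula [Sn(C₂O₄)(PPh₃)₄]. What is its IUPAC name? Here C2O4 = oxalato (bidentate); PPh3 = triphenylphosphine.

oxalatotetrakis(triphenylphosphine)tin(II)

There is no counter-ion, so the complex is neutral overall.
Ligand charges: 1×oxalato (-2 each), 4×triphenylphosphine (neutral); total -2. So Sn + (-2) = 0, giving Sn = +2.
Ligands are named alphabetically: oxalato before triphenylphosphine.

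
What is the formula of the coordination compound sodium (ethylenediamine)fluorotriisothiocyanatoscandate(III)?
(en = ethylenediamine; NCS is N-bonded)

Na[Sc(en)F(NCS)3]

Ligands: 1 ethylenediamine (en, neutral), 3 isothiocyanato (NCS, -1), 1 fluoro (F, -1). Ligand charge sum = -4.
With Sc in oxidation state +3, the complex ion is [Sc...]^1−.
Charge balance with sodium (+1) requires 1 complex ion per 1 sodium.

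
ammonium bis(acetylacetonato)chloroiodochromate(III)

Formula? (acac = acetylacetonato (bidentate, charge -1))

Ligands: 1 iodo (I, -1), 2 acetylacetonato (acac, -1), 1 chloro (Cl, -1). Ligand charge sum = -4.
Charge balance with ammonium (+1) requires 1 complex ion per 1 ammonium.

NH4[Cr(acac)2ClI]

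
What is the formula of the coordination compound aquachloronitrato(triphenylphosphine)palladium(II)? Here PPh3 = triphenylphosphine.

Ligands: 1 triphenylphosphine (PPh3, neutral), 1 chloro (Cl, -1), 1 nitrato (NO3, -1), 1 aqua (H2O, neutral). Ligand charge sum = -2.
With Pd in oxidation state +2, the complex ion is [Pd...].

[PdCl(H2O)(NO3)(PPh3)]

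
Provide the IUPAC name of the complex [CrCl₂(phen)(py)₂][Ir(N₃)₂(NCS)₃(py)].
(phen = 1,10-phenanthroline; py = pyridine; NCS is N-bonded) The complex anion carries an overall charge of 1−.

dichloro(1,10-phenanthroline)bis(pyridine)chromium(III) diazidotriisothiocyanato(pyridine)iridate(IV)

Both ions are complex: the cation is named first with the plain metal name, the anion second with the -ate form; each ion's ligands are alphabetised independently.
The complex anion is given as 1−; its ligand charges sum to -5, so Ir = +4.
A 1:1 salt means the cation carries the equal and opposite charge, 1+.
Cation: ligand charges sum to -2; for the ion to be 1+, Cr = +3.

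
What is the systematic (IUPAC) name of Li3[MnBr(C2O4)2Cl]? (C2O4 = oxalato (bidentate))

lithium bromochlorodioxalatomanganate(III)

The 3 lithium counter-ions carry a total charge of +3, so each complex ion is 3−.
Ligand charges: 2×oxalato (-2 each), 1×bromo (-1 each), 1×chloro (-1 each); total -6. So Mn + (-6) = 3−, giving Mn = +3.
Ligands are named alphabetically: bromo before chloro before oxalato.
The complex ion is anionic, so manganese takes the -ate form manganate(III).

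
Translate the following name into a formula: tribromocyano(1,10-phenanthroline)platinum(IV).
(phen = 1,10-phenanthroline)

[PtBr3(CN)(phen)]

Ligands: 1 1,10-phenanthroline (phen, neutral), 1 cyano (CN, -1), 3 bromo (Br, -1). Ligand charge sum = -4.
With Pt in oxidation state +4, the complex ion is [Pt...].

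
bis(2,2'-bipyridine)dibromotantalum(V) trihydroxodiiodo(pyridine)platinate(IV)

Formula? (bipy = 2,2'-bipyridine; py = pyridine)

[Ta(bipy)2Br2][PtI2(OH)3(py)]3

Cation [Ta…]: ligand charges -2, Ta(V) ⇒ ion charge 3+.
Anion [Pt…]: ligand charges -5, Pt(IV) ⇒ ion charge 1−.
One 3+ cation requires 3 of the 1− anion.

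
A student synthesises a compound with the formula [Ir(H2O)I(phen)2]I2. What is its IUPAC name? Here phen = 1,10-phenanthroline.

aquaiodobis(1,10-phenanthroline)iridium(III) iodide

The 2 iodide counter-ions carry a total charge of -2, so each complex ion is 2+.
Ligand charges: 1×aqua (neutral), 2×1,10-phenanthroline (neutral), 1×iodo (-1 each); total -1. So Ir + (-1) = 2+, giving Ir = +3.
Ligands are named alphabetically: aqua before iodo before phenanthroline.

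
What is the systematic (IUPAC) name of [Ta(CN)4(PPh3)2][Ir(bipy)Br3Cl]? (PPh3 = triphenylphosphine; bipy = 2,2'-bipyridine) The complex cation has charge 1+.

The complex cation is given as 1+; its ligand charges sum to -4, so Ta = +5.
A 1:1 salt means the anion carries the equal and opposite charge, 1−.
Anion: ligand charges sum to -4; for the ion to be 1−, Ir = +3.

tetracyanobis(triphenylphosphine)tantalum(V) (2,2'-bipyridine)tribromochloroiridate(III)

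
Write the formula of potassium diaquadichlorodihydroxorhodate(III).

K[RhCl2(H2O)2(OH)2]

Ligands: 2 aqua (H2O, neutral), 2 chloro (Cl, -1), 2 hydroxo (OH, -1). Ligand charge sum = -4.
Charge balance with potassium (+1) requires 1 complex ion per 1 potassium.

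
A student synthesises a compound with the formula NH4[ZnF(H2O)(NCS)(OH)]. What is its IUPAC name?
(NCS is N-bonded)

ammonium aquafluorohydroxoisothiocyanatozincate(II)

The 1 ammonium counter-ion carries a total charge of +1, so each complex ion is 1−.
Ligand charges: 1×hydroxo (-1 each), 1×fluoro (-1 each), 1×aqua (neutral), 1×isothiocyanato (-1 each); total -3. So Zn + (-3) = 1−, giving Zn = +2.
The complex ion is anionic, so zinc takes the -ate form zincate(II).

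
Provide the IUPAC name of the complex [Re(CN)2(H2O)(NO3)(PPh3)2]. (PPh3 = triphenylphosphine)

There is no counter-ion, so the complex is neutral overall.
Ligand charges: 1×aqua (neutral), 2×triphenylphosphine (neutral), 2×cyano (-1 each), 1×nitrato (-1 each); total -3. So Re + (-3) = 0, giving Re = +3.
Ligands are named alphabetically: aqua before cyano before nitrato before triphenylphosphine.

aquadicyanonitratobis(triphenylphosphine)rhenium(III)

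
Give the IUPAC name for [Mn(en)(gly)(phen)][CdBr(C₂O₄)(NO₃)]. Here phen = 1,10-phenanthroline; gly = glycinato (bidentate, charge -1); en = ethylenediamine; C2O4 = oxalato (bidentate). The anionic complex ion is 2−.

(ethylenediamine)(glycinato)(1,10-phenanthroline)manganese(III) bromonitratooxalatocadmate(II)

Both ions are complex: the cation is named first with the plain metal name, the anion second with the -ate form; each ion's ligands are alphabetised independently.
The complex anion is given as 2−; its ligand charges sum to -4, so Cd = +2.
A 1:1 salt means the cation carries the equal and opposite charge, 2+.
Cation: ligand charges sum to -1; for the ion to be 2+, Mn = +3.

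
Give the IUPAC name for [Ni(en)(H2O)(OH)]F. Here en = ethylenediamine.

aqua(ethylenediamine)hydroxonickel(II) fluoride

The 1 fluoride counter-ion carries a total charge of -1, so each complex ion is 1+.
Ligand charges: 1×hydroxo (-1 each), 1×aqua (neutral), 1×ethylenediamine (neutral); total -1. So Ni + (-1) = 1+, giving Ni = +2.
Ligands are named alphabetically: aqua before ethylenediamine before hydroxo.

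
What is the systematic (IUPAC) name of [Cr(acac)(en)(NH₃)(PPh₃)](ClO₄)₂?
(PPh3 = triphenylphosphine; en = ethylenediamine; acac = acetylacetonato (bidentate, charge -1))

(acetylacetonato)ammine(ethylenediamine)(triphenylphosphine)chromium(III) perchlorate

The 2 perchlorate counter-ions carry a total charge of -2, so each complex ion is 2+.
Ligand charges: 1×triphenylphosphine (neutral), 1×ethylenediamine (neutral), 1×acetylacetonato (-1 each), 1×ammine (neutral); total -1. So Cr + (-1) = 2+, giving Cr = +3.
Ligands are named alphabetically: acetylacetonato before ammine before ethylenediamine before triphenylphosphine.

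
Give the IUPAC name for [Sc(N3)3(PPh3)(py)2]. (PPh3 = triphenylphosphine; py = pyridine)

triazidobis(pyridine)(triphenylphosphine)scandium(III)

There is no counter-ion, so the complex is neutral overall.
Ligand charges: 3×azido (-1 each), 1×triphenylphosphine (neutral), 2×pyridine (neutral); total -3. So Sc + (-3) = 0, giving Sc = +3.
Ligands are named alphabetically: azido before pyridine before triphenylphosphine.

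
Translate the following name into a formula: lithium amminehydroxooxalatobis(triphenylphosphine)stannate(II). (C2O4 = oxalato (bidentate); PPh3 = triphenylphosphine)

Ligands: 1 hydroxo (OH, -1), 1 ammine (NH3, neutral), 1 oxalato (C2O4, -2), 2 triphenylphosphine (PPh3, neutral). Ligand charge sum = -3.
With Sn in oxidation state +2, the complex ion is [Sn...]^1−.
Charge balance with lithium (+1) requires 1 complex ion per 1 lithium.

Li[Sn(C2O4)(NH3)(OH)(PPh3)2]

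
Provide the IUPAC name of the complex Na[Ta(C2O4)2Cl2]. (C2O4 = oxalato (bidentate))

The 1 sodium counter-ion carries a total charge of +1, so each complex ion is 1−.
Ligand charges: 2×chloro (-1 each), 2×oxalato (-2 each); total -6. So Ta + (-6) = 1−, giving Ta = +5.
The complex ion is anionic, so tantalum takes the -ate form tantalate(V).

sodium dichlorodioxalatotantalate(V)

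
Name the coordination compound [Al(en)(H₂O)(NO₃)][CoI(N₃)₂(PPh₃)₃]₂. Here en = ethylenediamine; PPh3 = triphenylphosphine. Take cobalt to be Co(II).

Both ions are complex: the cation is named first with the plain metal name, the anion second with the -ate form; each ion's ligands are alphabetised independently.
Co is given as +2; the anion's ligand charges sum to -3, so the complex anion is 1−.
With 2 anions per cation, the cation must be 2×1 = 2+.
Cation: ligand charges sum to -1; for the ion to be 2+, Al = +3.

aqua(ethylenediamine)nitratoaluminium(III) diazidoiodotris(triphenylphosphine)cobaltate(II)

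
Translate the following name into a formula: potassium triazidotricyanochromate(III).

K3[Cr(CN)3(N3)3]

Ligands: 3 azido (N3, -1), 3 cyano (CN, -1). Ligand charge sum = -6.
Charge balance with potassium (+1) requires 1 complex ion per 3 potassium.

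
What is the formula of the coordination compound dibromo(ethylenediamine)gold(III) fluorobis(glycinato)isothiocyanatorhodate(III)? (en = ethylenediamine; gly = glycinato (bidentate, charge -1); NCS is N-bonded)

Cation [Au…]: ligand charges -2, Au(III) ⇒ ion charge 1+.
Anion [Rh…]: ligand charges -4, Rh(III) ⇒ ion charge 1−.

[AuBr2(en)][RhF(gly)2(NCS)]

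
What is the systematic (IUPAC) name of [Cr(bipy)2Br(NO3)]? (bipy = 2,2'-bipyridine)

bis(2,2'-bipyridine)bromonitratochromium(II)

There is no counter-ion, so the complex is neutral overall.
Ligand charges: 2×2,2'-bipyridine (neutral), 1×bromo (-1 each), 1×nitrato (-1 each); total -2. So Cr + (-2) = 0, giving Cr = +2.
Ligands are named alphabetically: bipyridine before bromo before nitrato.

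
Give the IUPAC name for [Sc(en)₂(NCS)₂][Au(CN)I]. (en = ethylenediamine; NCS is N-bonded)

bis(ethylenediamine)diisothiocyanatoscandium(III) cyanoiodoaurate(I)

Scandium is always +3 in its complexes; the cation's ligand charges sum to -2, so the complex cation is 1+.
A 1:1 salt means the anion carries the equal and opposite charge, 1−.
Anion: ligand charges sum to -2; for the ion to be 1−, Au = +1.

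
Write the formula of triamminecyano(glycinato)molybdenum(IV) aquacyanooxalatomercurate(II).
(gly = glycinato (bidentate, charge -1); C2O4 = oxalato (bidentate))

Cation [Mo…]: ligand charges -2, Mo(IV) ⇒ ion charge 2+.
Anion [Hg…]: ligand charges -3, Hg(II) ⇒ ion charge 1−.

[Mo(CN)(gly)(NH3)3][Hg(C2O4)(CN)(H2O)]2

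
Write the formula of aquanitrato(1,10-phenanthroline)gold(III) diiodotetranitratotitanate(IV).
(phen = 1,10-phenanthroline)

Cation [Au…]: ligand charges -1, Au(III) ⇒ ion charge 2+.
Anion [Ti…]: ligand charges -6, Ti(IV) ⇒ ion charge 2−.
One 2+ cation balances one 2− anion.

[Au(H2O)(NO3)(phen)][TiI2(NO3)4]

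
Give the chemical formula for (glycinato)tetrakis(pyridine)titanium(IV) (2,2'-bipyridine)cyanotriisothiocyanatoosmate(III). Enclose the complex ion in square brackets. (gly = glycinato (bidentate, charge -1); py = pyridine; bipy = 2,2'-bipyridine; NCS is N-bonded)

[Ti(gly)(py)4][Os(bipy)(CN)(NCS)3]3

Cation [Ti…]: ligand charges -1, Ti(IV) ⇒ ion charge 3+.
Anion [Os…]: ligand charges -4, Os(III) ⇒ ion charge 1−.
One 3+ cation requires 3 of the 1− anion.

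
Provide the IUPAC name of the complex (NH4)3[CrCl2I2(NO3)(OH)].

ammonium dichlorohydroxodiiodonitratochromate(III)

The 3 ammonium counter-ions carry a total charge of +3, so each complex ion is 3−.
Ligand charges: 1×nitrato (-1 each), 1×hydroxo (-1 each), 2×chloro (-1 each), 2×iodo (-1 each); total -6. So Cr + (-6) = 3−, giving Cr = +3.
The complex ion is anionic, so chromium takes the -ate form chromate(III).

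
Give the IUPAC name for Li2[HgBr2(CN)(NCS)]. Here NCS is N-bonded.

lithium dibromocyanoisothiocyanatomercurate(II)

The 2 lithium counter-ions carry a total charge of +2, so each complex ion is 2−.
Ligand charges: 2×bromo (-1 each), 1×cyano (-1 each), 1×isothiocyanato (-1 each); total -4. So Hg + (-4) = 2−, giving Hg = +2.
Ligands are named alphabetically: bromo before cyano before isothiocyanato.
The complex ion is anionic, so mercury takes the -ate form mercurate(II).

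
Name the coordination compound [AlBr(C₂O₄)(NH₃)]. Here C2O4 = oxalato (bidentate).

There is no counter-ion, so the complex is neutral overall.
Ligand charges: 1×ammine (neutral), 1×oxalato (-2 each), 1×bromo (-1 each); total -3. So Al + (-3) = 0, giving Al = +3.
Ligands are named alphabetically: ammine before bromo before oxalato.

amminebromooxalatoaluminium(III)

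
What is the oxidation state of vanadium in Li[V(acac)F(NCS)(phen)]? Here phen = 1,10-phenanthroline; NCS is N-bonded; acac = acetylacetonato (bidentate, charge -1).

1 lithium outside the brackets (+1 each) → the complex ion is 1−.
Ligand charges: 1×phen neutral; 1×F = -1; 1×NCS = -1; 1×acac = -1; sum -3.
V + (-3) = 1− ⇒ V is +2.

+2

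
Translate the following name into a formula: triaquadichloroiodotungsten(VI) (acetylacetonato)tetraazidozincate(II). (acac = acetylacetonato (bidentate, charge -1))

[WCl2(H2O)3I][Zn(acac)(N3)4]

Cation [W…]: ligand charges -3, W(VI) ⇒ ion charge 3+.
Anion [Zn…]: ligand charges -5, Zn(II) ⇒ ion charge 3−.
One 3+ cation balances one 3− anion.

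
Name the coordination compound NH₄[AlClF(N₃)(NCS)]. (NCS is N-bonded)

ammonium azidochlorofluoroisothiocyanatoaluminate(III)

The 1 ammonium counter-ion carries a total charge of +1, so each complex ion is 1−.
Ligand charges: 1×chloro (-1 each), 1×azido (-1 each), 1×isothiocyanato (-1 each), 1×fluoro (-1 each); total -4. So Al + (-4) = 1−, giving Al = +3.
The complex ion is anionic, so aluminium takes the -ate form aluminate(III).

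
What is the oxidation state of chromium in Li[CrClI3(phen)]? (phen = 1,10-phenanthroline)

1 lithium outside the brackets (+1 each) → the complex ion is 1−.
Ligand charges: 1×phen neutral; 1×Cl = -1; 3×I = -3; sum -4.
Cr + (-4) = 1− ⇒ Cr is +3.

+3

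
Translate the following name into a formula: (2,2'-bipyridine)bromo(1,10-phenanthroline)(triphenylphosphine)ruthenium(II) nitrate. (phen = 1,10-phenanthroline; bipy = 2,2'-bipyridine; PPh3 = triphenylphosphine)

[Ru(bipy)Br(phen)(PPh3)]NO3

Ligands: 1 1,10-phenanthroline (phen, neutral), 1 2,2'-bipyridine (bipy, neutral), 1 triphenylphosphine (PPh3, neutral), 1 bromo (Br, -1). Ligand charge sum = -1.
With Ru in oxidation state +2, the complex ion is [Ru...]^1+.
Charge balance with nitrate (-1) requires 1 complex ion per 1 nitrate.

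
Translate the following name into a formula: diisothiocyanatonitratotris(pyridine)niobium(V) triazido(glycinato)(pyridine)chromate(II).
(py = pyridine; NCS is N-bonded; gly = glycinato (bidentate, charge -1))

[Nb(NCS)2(NO3)(py)3][Cr(gly)(N3)3(py)]

Cation [Nb…]: ligand charges -3, Nb(V) ⇒ ion charge 2+.
Anion [Cr…]: ligand charges -4, Cr(II) ⇒ ion charge 2−.
One 2+ cation balances one 2− anion.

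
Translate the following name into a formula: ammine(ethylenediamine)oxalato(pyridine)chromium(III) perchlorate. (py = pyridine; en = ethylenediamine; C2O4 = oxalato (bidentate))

Ligands: 1 pyridine (py, neutral), 1 ammine (NH3, neutral), 1 ethylenediamine (en, neutral), 1 oxalato (C2O4, -2). Ligand charge sum = -2.
With Cr in oxidation state +3, the complex ion is [Cr...]^1+.
Charge balance with perchlorate (-1) requires 1 complex ion per 1 perchlorate.

[Cr(C2O4)(en)(NH3)(py)]ClO4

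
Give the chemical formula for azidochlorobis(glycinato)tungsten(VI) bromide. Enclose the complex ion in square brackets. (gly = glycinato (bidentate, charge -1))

Ligands: 1 azido (N3, -1), 1 chloro (Cl, -1), 2 glycinato (gly, -1). Ligand charge sum = -4.
Charge balance with bromide (-1) requires 1 complex ion per 2 bromide.

[WCl(gly)2(N3)]Br2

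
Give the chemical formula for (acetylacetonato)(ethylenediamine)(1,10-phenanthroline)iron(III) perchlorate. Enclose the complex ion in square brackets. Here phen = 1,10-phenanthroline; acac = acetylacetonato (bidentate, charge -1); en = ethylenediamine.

Ligands: 1 1,10-phenanthroline (phen, neutral), 1 acetylacetonato (acac, -1), 1 ethylenediamine (en, neutral). Ligand charge sum = -1.
With Fe in oxidation state +3, the complex ion is [Fe...]^2+.
Charge balance with perchlorate (-1) requires 1 complex ion per 2 perchlorate.

[Fe(acac)(en)(phen)](ClO4)2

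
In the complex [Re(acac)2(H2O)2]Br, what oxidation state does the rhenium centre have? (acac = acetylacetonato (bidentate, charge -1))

1 bromide outside the brackets (-1 each) → the complex ion is 1+.
Ligand charges: 2×H2O neutral; 2×acac = -2; sum -2.
Re + (-2) = 1+ ⇒ Re is +3.

+3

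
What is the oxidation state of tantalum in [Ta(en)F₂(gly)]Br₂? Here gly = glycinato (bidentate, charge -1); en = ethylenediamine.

+5

2 bromide outside the brackets (-1 each) → the complex ion is 2+.
Ligand charges: 2×F = -2; 1×gly = -1; 1×en neutral; sum -3.
Ta + (-3) = 2+ ⇒ Ta is +5.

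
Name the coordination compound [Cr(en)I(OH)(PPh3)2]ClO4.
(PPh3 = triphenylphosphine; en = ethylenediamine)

(ethylenediamine)hydroxoiodobis(triphenylphosphine)chromium(III) perchlorate

The 1 perchlorate counter-ion carries a total charge of -1, so each complex ion is 1+.
Ligand charges: 2×triphenylphosphine (neutral), 1×iodo (-1 each), 1×ethylenediamine (neutral), 1×hydroxo (-1 each); total -2. So Cr + (-2) = 1+, giving Cr = +3.
Ligands are named alphabetically: ethylenediamine before hydroxo before iodo before triphenylphosphine.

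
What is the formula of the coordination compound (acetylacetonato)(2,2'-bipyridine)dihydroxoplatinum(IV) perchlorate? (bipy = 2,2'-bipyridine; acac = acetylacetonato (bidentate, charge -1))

Ligands: 1 2,2'-bipyridine (bipy, neutral), 2 hydroxo (OH, -1), 1 acetylacetonato (acac, -1). Ligand charge sum = -3.
Charge balance with perchlorate (-1) requires 1 complex ion per 1 perchlorate.

[Pt(acac)(bipy)(OH)2]ClO4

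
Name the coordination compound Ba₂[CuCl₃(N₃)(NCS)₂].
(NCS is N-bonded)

barium azidotrichlorodiisothiocyanatocuprate(II)

The 2 barium counter-ions carry a total charge of +4, so each complex ion is 4−.
Ligand charges: 1×azido (-1 each), 2×isothiocyanato (-1 each), 3×chloro (-1 each); total -6. So Cu + (-6) = 4−, giving Cu = +2.
Ligands are named alphabetically: azido before chloro before isothiocyanato.
The complex ion is anionic, so copper takes the -ate form cuprate(II).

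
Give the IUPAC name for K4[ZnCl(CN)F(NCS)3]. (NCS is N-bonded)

potassium chlorocyanofluorotriisothiocyanatozincate(II)

The 4 potassium counter-ions carry a total charge of +4, so each complex ion is 4−.
Ligand charges: 1×chloro (-1 each), 3×isothiocyanato (-1 each), 1×fluoro (-1 each), 1×cyano (-1 each); total -6. So Zn + (-6) = 4−, giving Zn = +2.
Ligands are named alphabetically: chloro before cyano before fluoro before isothiocyanato.
The complex ion is anionic, so zinc takes the -ate form zincate(II).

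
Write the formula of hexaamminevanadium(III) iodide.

[V(NH3)6]I3

Ligands: 6 ammine (NH3, neutral). Ligand charge sum = 0.
With V in oxidation state +3, the complex ion is [V...]^3+.
Charge balance with iodide (-1) requires 1 complex ion per 3 iodide.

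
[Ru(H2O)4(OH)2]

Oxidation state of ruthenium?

No counter-ion: the bracketed complex is neutral.
Ligand charges: 4×H2O neutral; 2×OH = -2; sum -2.
Ru + (-2) = 0 ⇒ Ru is +2.

+2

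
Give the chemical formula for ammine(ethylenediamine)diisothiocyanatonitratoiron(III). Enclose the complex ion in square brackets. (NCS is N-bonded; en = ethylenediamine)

[Fe(en)(NCS)2(NH3)(NO3)]

Ligands: 1 ammine (NH3, neutral), 2 isothiocyanato (NCS, -1), 1 nitrato (NO3, -1), 1 ethylenediamine (en, neutral). Ligand charge sum = -3.
With Fe in oxidation state +3, the complex ion is [Fe...].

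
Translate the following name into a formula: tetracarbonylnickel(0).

Ligands: 4 carbonyl (CO, neutral). Ligand charge sum = 0.
With Ni in oxidation state 0, the complex ion is [Ni...].

[Ni(CO)4]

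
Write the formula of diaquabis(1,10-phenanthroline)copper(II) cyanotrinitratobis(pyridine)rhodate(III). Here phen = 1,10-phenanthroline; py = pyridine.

[Cu(H2O)2(phen)2][Rh(CN)(NO3)3(py)2]2

Cation [Cu…]: ligand charges 0, Cu(II) ⇒ ion charge 2+.
Anion [Rh…]: ligand charges -4, Rh(III) ⇒ ion charge 1−.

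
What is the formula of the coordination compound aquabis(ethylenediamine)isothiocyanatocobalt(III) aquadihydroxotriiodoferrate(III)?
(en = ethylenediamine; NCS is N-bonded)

[Co(en)2(H2O)(NCS)][Fe(H2O)I3(OH)2]

Cation [Co…]: ligand charges -1, Co(III) ⇒ ion charge 2+.
Anion [Fe…]: ligand charges -5, Fe(III) ⇒ ion charge 2−.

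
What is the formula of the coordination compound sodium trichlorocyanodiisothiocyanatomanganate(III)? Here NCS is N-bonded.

Na3[MnCl3(CN)(NCS)2]

Ligands: 3 chloro (Cl, -1), 2 isothiocyanato (NCS, -1), 1 cyano (CN, -1). Ligand charge sum = -6.
Charge balance with sodium (+1) requires 1 complex ion per 3 sodium.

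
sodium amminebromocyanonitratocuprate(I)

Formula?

Ligands: 1 nitrato (NO3, -1), 1 bromo (Br, -1), 1 ammine (NH3, neutral), 1 cyano (CN, -1). Ligand charge sum = -3.
With Cu in oxidation state +1, the complex ion is [Cu...]^2−.
Charge balance with sodium (+1) requires 1 complex ion per 2 sodium.

Na2[CuBr(CN)(NH3)(NO3)]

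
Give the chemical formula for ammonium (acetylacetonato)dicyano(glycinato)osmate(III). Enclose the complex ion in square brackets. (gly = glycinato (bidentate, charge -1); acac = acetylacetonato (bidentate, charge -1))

NH4[Os(acac)(CN)2(gly)]

Ligands: 2 cyano (CN, -1), 1 glycinato (gly, -1), 1 acetylacetonato (acac, -1). Ligand charge sum = -4.
With Os in oxidation state +3, the complex ion is [Os...]^1−.
Charge balance with ammonium (+1) requires 1 complex ion per 1 ammonium.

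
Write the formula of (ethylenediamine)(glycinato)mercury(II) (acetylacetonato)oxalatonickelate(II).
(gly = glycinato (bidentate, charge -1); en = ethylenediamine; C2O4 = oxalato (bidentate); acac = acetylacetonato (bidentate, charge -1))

Cation [Hg…]: ligand charges -1, Hg(II) ⇒ ion charge 1+.
Anion [Ni…]: ligand charges -3, Ni(II) ⇒ ion charge 1−.
One 1+ cation balances one 1− anion.

[Hg(en)(gly)][Ni(acac)(C2O4)]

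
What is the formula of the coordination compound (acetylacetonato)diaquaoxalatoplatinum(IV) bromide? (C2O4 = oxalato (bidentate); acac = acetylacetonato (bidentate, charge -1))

Ligands: 1 oxalato (C2O4, -2), 1 acetylacetonato (acac, -1), 2 aqua (H2O, neutral). Ligand charge sum = -3.
With Pt in oxidation state +4, the complex ion is [Pt...]^1+.
Charge balance with bromide (-1) requires 1 complex ion per 1 bromide.

[Pt(acac)(C2O4)(H2O)2]Br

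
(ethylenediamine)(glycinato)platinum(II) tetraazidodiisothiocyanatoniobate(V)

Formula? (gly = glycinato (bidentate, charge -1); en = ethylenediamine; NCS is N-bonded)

[Pt(en)(gly)][Nb(N3)4(NCS)2]

Cation [Pt…]: ligand charges -1, Pt(II) ⇒ ion charge 1+.
Anion [Nb…]: ligand charges -6, Nb(V) ⇒ ion charge 1−.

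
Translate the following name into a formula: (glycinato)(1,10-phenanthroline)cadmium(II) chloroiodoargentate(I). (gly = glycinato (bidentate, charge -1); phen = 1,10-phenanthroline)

[Cd(gly)(phen)][AgClI]

Cation [Cd…]: ligand charges -1, Cd(II) ⇒ ion charge 1+.
Anion [Ag…]: ligand charges -2, Ag(I) ⇒ ion charge 1−.
One 1+ cation balances one 1− anion.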